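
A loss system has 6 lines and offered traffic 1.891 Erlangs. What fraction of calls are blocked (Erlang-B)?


B(c,a) = (a^c/c!) / Σ_{k=0}^{c} a^k/k!
a^6/6! = 0.063506
Σ terms (k=0..6): 1.00000 + 1.89100 + 1.78794 + 1.12700 + 0.53279 + 0.20150 + 0.06351 = 6.603734
B = 0.063506/6.603734 = 0.009617

Final: 0.009617


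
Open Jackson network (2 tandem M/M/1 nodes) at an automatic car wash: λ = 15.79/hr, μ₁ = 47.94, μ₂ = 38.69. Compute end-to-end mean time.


Each node sees arrival rate λ = 15.79/hr (tandem ⇒ throughput preserved).
W₁ = 1/(μ₁−λ) = 1/(47.94−15.79) = 0.03110 hr
W₂ = 1/(μ₂−λ) = 1/(38.69−15.79) = 0.04367 hr
W_total = W₁ + W₂ = 0.03110 + 0.04367 = 0.07477 hr

Final: 0.07477 hr


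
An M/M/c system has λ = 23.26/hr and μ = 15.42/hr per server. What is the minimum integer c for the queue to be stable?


Stability requires cμ > λ ⇔ c > λ/μ.
λ/μ = 23.26/15.42 = 1.5084
Minimum integer c = ⌊1.5084⌋ + 1 = 2
Check: 2·15.42 = 30.84 > 23.26, while 1·15.42 = 15.42 ≤ 23.26

Final: 2 servers


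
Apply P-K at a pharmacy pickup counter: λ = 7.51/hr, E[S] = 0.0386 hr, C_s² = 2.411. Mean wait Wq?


ρ = λ·E[S] = 7.51·0.0386 = 0.2899
E[S²] = E[S]²(1+C_s²) = 0.0386²·(1+2.411) = 0.005082
Wq = λ·E[S²]/(2(1−ρ)) = 7.51·0.005082/(2·0.7101) = 0.02687 hr

Final: 0.02687 hr


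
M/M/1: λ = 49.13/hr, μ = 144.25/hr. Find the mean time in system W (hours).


W = 1/(μ−λ) = 1/(144.25 − 49.13) = 1/95.12 = 0.01051 hr

Final: 0.01051 hr


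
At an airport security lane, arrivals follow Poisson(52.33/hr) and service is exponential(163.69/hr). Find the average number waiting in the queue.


ρ = 52.33/163.69 = 0.3197
Lq = ρ²/(1−ρ) = 0.1022/0.6803 = 0.1502

Final: 0.1502


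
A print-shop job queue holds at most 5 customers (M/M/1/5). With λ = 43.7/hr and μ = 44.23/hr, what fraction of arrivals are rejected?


ρ = λ/μ = 43.7/44.23 = 0.9880
P_K = (1−ρ)ρ^K/(1−ρ^(K+1)) = (0.01198·0.941505)/(1 − 0.930223)
= 0.011282/0.069777 = 0.161684

Final: 0.161684


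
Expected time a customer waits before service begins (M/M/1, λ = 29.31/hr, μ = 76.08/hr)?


ρ = 29.31/76.08 = 0.3853
Wq = ρ/(μ−λ) = 0.3853/(76.08 − 29.31) = 0.3853/46.77 = 0.008237 hr

Final: 0.008237 hr


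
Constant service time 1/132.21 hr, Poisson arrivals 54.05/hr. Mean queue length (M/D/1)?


ρ = 54.05/132.21 = 0.4088
M/D/1: Lq = ρ²/(2(1−ρ)) = 0.1671/(2·0.5912) = 0.14136

Final: 0.14136


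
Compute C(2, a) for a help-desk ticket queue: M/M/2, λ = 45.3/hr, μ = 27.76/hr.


a = λ/μ = 1.6318; ρ = a/2 = 0.8159
P₀ = 0.101369 (from M/M/c formula)
C(c,a) = [a^c/(c!(1−ρ))]·P₀ = [2.66292/(2·0.1841)]·0.101369
= 7.23313·0.101369 = 0.733213

Final: 0.733213


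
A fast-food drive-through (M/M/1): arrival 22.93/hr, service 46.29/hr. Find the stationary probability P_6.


ρ = 22.93/46.29 = 0.4954
P_n = (1−ρ)·ρ^n = (1 − 0.4954)·0.4954^6 = 0.5046·0.014774 = 0.007456

Final: 0.007456


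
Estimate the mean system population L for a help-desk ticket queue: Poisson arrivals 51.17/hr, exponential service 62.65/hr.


ρ = λ/μ = 51.17/62.65 = 0.8168
L = ρ/(1−ρ) = 0.8168/(1 − 0.8168) = 0.8168/0.1832 = 4.4573

Final: 4.4573


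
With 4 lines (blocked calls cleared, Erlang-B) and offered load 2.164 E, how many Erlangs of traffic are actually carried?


B(4,2.164) = 0.112693 (Erlang-B)
Carried load = a(1 − B) = 2.164·(1 − 0.112693) = 2.164·0.887307 = 1.9201 E

Final: 1.9201 Erlangs


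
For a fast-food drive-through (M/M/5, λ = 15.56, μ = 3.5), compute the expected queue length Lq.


a = λ/μ = 4.4457; ρ = a/5 = 0.8891
P₀ = 0.005656
Lq = P₀·a^c·ρ / (c!·(1−ρ)²) = 0.005656·1736.63177·0.8891/(120·0.01229)
= 5.92246

Final: 5.92246


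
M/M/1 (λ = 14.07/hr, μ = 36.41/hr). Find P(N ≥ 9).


ρ = 14.07/36.41 = 0.3864
P(N ≥ n) = ρ^n = 0.3864^9 = 0.0001922

Final: 0.0001922


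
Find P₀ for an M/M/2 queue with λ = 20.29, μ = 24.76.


a = λ/μ = 20.29/24.76 = 0.8195; ρ = a/c = 0.4097
Σ_{k=0}^{1} a^k/k! (terms k=0..1) = 1.00000 + 0.81947 = 1.81947
Tail: a^2/(2!(1−ρ)) = 0.67153/(2·0.5903) = 0.56883
P₀ = 1/(1.81947 + 0.56883) = 1/2.38830 = 0.418708

Final: 0.418708


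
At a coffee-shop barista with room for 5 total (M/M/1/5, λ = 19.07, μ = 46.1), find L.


ρ = 19.07/46.1 = 0.4137
L = ρ[1 − (K+1)ρ^K + Kρ^(K+1)] / [(1−ρ)(1−ρ^(K+1))]
Numerator: 0.4137·(1 − 6·0.012113 + 5·0.005011) = 0.393966
Denominator: (0.5863)·(0.994989) = 0.583396
L = 0.393966/0.583396 = 0.6753

Final: 0.6753


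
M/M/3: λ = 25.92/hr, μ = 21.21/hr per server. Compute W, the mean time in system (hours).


a = 1.2221; ρ = 0.4074; P₀ = 0.287187
Lq = P₀·a^c·ρ/(c!(1−ρ)²) = 0.10132
Wq = Lq/λ = 0.10132/25.92 = 0.003909 hr
W = Wq + 1/μ = 0.003909 + 0.04715 = 0.05106 hr

Final: 0.05106 hr


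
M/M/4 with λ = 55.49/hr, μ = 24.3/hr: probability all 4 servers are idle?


a = λ/μ = 55.49/24.3 = 2.2835; ρ = a/c = 0.5709
Σ_{k=0}^{3} a^k/k! (terms k=0..3) = 1.00000 + 2.28354 + 2.60728 + 1.98461 = 7.87542
Tail: a^4/(4!(1−ρ)) = 27.19154/(24·0.4291) = 2.64027
P₀ = 1/(7.87542 + 2.64027) = 1/10.51569 = 0.095096

Final: 0.095096


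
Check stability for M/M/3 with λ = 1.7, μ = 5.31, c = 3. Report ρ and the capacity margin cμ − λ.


Total capacity cμ = 3·5.31 = 15.93/hr
ρ = λ/(cμ) = 1.7/15.93 = 0.1067
Stable ⇔ ρ < 1: YES
Spare capacity = cμ − λ = 15.93 − 1.7 = 14.23/hr

Final: ρ = 0.1067; stable; margin = 14.23/hr


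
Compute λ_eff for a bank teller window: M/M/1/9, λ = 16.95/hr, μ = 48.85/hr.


ρ = 0.3470; P_K = (1−ρ)ρ^9/(1−ρ^10) = 0.00004761
λ_eff = λ(1 − P_K) = 16.95·(1 − 0.00004761) = 16.95·0.999952 = 16.9492 /hr

Final: 16.9492 /hr


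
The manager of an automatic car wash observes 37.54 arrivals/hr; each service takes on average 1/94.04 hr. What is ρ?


ρ = λ/μ = 37.54/94.04 = 0.3992

Final: 0.3992


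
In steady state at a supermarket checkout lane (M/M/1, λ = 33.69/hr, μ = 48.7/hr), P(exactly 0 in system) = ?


ρ = 33.69/48.7 = 0.6918
P_n = (1−ρ)·ρ^n = (1 − 0.6918)·0.6918^0 = 0.3082·1.000000 = 0.308214

Final: 0.308214


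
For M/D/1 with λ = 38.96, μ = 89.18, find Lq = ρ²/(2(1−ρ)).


ρ = 38.96/89.18 = 0.4369
M/D/1: Lq = ρ²/(2(1−ρ)) = 0.1909/(2·0.5631) = 0.16946

Final: 0.16946


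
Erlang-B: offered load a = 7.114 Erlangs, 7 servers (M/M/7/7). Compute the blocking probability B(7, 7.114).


B(c,a) = (a^c/c!) / Σ_{k=0}^{c} a^k/k!
a^7/7! = 182.964355
Σ terms (k=0..7): 1.00000 + 7.11400 + 25.30450 + 60.00540 + 106.71960 + 151.84065 + 180.03240 + 182.96436 = 714.980906
B = 182.964355/714.980906 = 0.255901

Final: 0.255901


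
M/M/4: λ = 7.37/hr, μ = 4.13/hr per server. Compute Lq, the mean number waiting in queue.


a = λ/μ = 1.7845; ρ = a/4 = 0.4461
P₀ = 0.164292
Lq = P₀·a^c·ρ / (c!·(1−ρ)²) = 0.164292·10.14074·0.4461/(24·0.30678)
= 0.10095

Final: 0.10095


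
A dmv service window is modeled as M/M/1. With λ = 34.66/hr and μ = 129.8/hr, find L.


ρ = λ/μ = 34.66/129.8 = 0.2670
L = ρ/(1−ρ) = 0.2670/(1 − 0.2670) = 0.2670/0.7330 = 0.3643

Final: 0.3643


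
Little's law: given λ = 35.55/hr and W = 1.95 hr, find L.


L = λW = 35.55·1.95 = 69.3225

Final: 69.3225


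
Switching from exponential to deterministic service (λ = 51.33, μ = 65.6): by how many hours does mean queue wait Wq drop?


ρ = 51.33/65.6 = 0.7825
Wq(M/M/1) = ρ/(μ−λ) = 0.7825/14.27 = 0.05483 hr
Wq(M/D/1) = ρ/(2(μ−λ)) = 0.02742 hr
Savings = 0.05483 − 0.02742 = 0.02742 hr

Final: 0.02742 hr


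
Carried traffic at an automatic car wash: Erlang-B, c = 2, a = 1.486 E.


B(2,1.486) = 0.307540 (Erlang-B)
Carried load = a(1 − B) = 1.486·(1 − 0.307540) = 1.486·0.692460 = 1.0290 E

Final: 1.0290 Erlangs


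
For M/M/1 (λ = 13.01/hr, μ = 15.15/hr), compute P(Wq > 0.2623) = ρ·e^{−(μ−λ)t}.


ρ = 13.01/15.15 = 0.8587
P(Wq > t) = ρ·e^{−(μ−λ)t} = 0.8587·e^{−0.5613}
= 0.8587·0.570454 = 0.489875

Final: 0.489875


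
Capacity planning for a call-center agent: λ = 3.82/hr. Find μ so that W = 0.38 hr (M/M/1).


W = 1/(μ−λ) ⇒ μ − λ = 1/W = 1/0.38 = 2.6316
μ = λ + 1/W = 3.82 + 2.6316 = 6.4516 per hr

Final: 6.4516 /hr


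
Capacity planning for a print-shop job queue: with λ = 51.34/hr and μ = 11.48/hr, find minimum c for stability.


Stability requires cμ > λ ⇔ c > λ/μ.
λ/μ = 51.34/11.48 = 4.4721
Minimum integer c = ⌊4.4721⌋ + 1 = 5
Check: 5·11.48 = 57.40 > 51.34, while 4·11.48 = 45.92 ≤ 51.34

Final: 5 servers


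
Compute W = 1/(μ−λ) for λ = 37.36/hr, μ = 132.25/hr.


W = 1/(μ−λ) = 1/(132.25 − 37.36) = 1/94.89 = 0.01054 hr

Final: 0.01054 hr


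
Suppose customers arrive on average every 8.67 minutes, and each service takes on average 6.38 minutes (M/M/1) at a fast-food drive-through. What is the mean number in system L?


λ = 60/8.67 = 6.9204 /hr
μ = 60/6.38 = 9.4044 /hr
ρ = λ/μ = 6.9204/9.4044 = 0.7359
L = ρ/(1−ρ) = 0.7359/0.2641 = 2.7860

Final: 2.7860


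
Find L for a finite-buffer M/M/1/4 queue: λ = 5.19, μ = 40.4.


ρ = 5.19/40.4 = 0.1285
L = ρ[1 − (K+1)ρ^K + Kρ^(K+1)] / [(1−ρ)(1−ρ^(K+1))]
Numerator: 0.1285·(1 − 5·0.0002724 + 4·0.00003499) = 0.128308
Denominator: (0.8715)·(0.999965) = 0.871504
L = 0.128308/0.871504 = 0.1472

Final: 0.1472


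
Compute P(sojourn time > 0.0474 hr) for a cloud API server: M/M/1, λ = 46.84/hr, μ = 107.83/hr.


W ~ Exponential(μ−λ) for M/M/1.
μ − λ = 107.83 − 46.84 = 60.9900
P(W > t) = e^{−(μ−λ)t} = e^{−2.8909} = 0.055525

Final: 0.055525


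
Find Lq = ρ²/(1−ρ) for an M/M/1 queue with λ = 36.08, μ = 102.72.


ρ = 36.08/102.72 = 0.3512
Lq = ρ²/(1−ρ) = 0.1234/0.6488 = 0.1902

Final: 0.1902


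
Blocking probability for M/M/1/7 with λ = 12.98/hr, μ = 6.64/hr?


ρ = λ/μ = 12.98/6.64 = 1.9548
P_K = (1−ρ)ρ^K/(1−ρ^(K+1)) = (-0.9548·109.080292)/(1 − 213.232257)
= -104.151966/-212.232257 = 0.490745

Final: 0.490745


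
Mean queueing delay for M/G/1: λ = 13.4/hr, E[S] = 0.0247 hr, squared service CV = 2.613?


ρ = λ·E[S] = 13.4·0.0247 = 0.3310
E[S²] = E[S]²(1+C_s²) = 0.0247²·(1+2.613) = 0.002204
Wq = λ·E[S²]/(2(1−ρ)) = 13.4·0.002204/(2·0.6690) = 0.02207 hr

Final: 0.02207 hr


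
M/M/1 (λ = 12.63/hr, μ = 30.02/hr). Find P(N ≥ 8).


ρ = 12.63/30.02 = 0.4207
P(N ≥ n) = ρ^n = 0.4207^8 = 0.0009816

Final: 0.0009816


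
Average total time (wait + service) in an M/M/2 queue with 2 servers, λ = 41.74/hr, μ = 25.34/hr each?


a = 1.6472; ρ = 0.8236; P₀ = 0.096732
Lq = P₀·a^c·ρ/(c!(1−ρ)²) = 3.47334
Wq = Lq/λ = 3.47334/41.74 = 0.08321 hr
W = Wq + 1/μ = 0.08321 + 0.03946 = 0.12268 hr

Final: 0.12268 hr


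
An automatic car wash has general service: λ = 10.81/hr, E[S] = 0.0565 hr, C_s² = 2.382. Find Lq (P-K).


ρ = λ·E[S] = 10.81·0.0565 = 0.6108
Lq = ρ²(1+C_s²)/(2(1−ρ)) = 0.3730·(1+2.382)/(2·0.3892)
= 0.3730·3.3820/0.7785 = 1.62062

Final: 1.62062


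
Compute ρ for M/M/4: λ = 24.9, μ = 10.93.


ρ = λ/(cμ) = 24.9/(4·10.93) = 24.9/43.72 = 0.5695

Final: 0.5695


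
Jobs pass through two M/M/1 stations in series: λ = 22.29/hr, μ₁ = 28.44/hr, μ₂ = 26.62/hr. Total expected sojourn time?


Each node sees arrival rate λ = 22.29/hr (tandem ⇒ throughput preserved).
W₁ = 1/(μ₁−λ) = 1/(28.44−22.29) = 0.16260 hr
W₂ = 1/(μ₂−λ) = 1/(26.62−22.29) = 0.23095 hr
W_total = W₁ + W₂ = 0.16260 + 0.23095 = 0.39355 hr

Final: 0.39355 hr


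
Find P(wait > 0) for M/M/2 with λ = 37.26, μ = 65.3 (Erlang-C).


a = λ/μ = 0.5706; ρ = a/2 = 0.2853
P₀ = 0.556059 (from M/M/c formula)
C(c,a) = [a^c/(c!(1−ρ))]·P₀ = [0.32558/(2·0.7147)]·0.556059
= 0.22777·0.556059 = 0.126656

Final: 0.126656


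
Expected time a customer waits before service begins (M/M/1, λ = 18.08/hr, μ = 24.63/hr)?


ρ = 18.08/24.63 = 0.7341
Wq = ρ/(μ−λ) = 0.7341/(24.63 − 18.08) = 0.7341/6.55 = 0.1121 hr

Final: 0.1121 hr


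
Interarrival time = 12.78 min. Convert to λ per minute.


λ = 1/(interarrival time) in consistent units.
1 minute = 1 min, so λ = 1/12.78 = 0.07825 per minute

Final: 0.07825 /min


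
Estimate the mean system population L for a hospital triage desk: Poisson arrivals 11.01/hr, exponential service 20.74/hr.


ρ = λ/μ = 11.01/20.74 = 0.5309
L = ρ/(1−ρ) = 0.5309/(1 − 0.5309) = 0.5309/0.4691 = 1.1316

Final: 1.1316


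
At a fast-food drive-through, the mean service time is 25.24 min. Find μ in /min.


μ = 1/(service time) in consistent units.
1 minute = 1 min, so μ = 1/25.24 = 0.03962 per minute

Final: 0.03962 /min


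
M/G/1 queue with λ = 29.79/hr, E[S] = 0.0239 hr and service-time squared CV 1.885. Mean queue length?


ρ = λ·E[S] = 29.79·0.0239 = 0.7120
Lq = ρ²(1+C_s²)/(2(1−ρ)) = 0.5069·(1+1.885)/(2·0.2880)
= 0.5069·2.8850/0.5760 = 2.53882

Final: 2.53882


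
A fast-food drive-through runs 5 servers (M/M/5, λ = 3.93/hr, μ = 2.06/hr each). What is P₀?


a = λ/μ = 3.93/2.06 = 1.9078; ρ = a/c = 0.3816
Σ_{k=0}^{4} a^k/k! (terms k=0..4) = 1.00000 + 1.90777 + 1.81979 + 1.15724 + 0.55194 = 6.43674
Tail: a^5/(5!(1−ρ)) = 25.27125/(120·0.6184) = 0.34052
P₀ = 1/(6.43674 + 0.34052) = 1/6.77726 = 0.147552

Final: 0.147552


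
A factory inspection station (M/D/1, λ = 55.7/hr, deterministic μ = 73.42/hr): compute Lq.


ρ = 55.7/73.42 = 0.7586
M/D/1: Lq = ρ²/(2(1−ρ)) = 0.5755/(2·0.2414) = 1.19235

Final: 1.19235


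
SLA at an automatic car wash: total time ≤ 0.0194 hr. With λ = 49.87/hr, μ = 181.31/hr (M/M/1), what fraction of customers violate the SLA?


W ~ Exponential(μ−λ) for M/M/1.
μ − λ = 181.31 − 49.87 = 131.4400
P(W > t) = e^{−(μ−λ)t} = e^{−2.5499} = 0.078087

Final: 0.078087


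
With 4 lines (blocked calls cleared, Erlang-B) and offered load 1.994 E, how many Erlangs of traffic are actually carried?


B(4,1.994) = 0.094613 (Erlang-B)
Carried load = a(1 − B) = 1.994·(1 − 0.094613) = 1.994·0.905387 = 1.8053 E

Final: 1.8053 Erlangs


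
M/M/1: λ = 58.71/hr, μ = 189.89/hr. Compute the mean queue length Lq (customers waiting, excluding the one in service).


ρ = 58.71/189.89 = 0.3092
Lq = ρ²/(1−ρ) = 0.09559/0.6908 = 0.1384

Final: 0.1384


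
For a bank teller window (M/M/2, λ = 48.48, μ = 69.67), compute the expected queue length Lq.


a = λ/μ = 0.6959; ρ = a/2 = 0.3479
P₀ = 0.483761
Lq = P₀·a^c·ρ / (c!·(1−ρ)²) = 0.483761·0.48421·0.3479/(2·0.42520)
= 0.09584

Final: 0.09584


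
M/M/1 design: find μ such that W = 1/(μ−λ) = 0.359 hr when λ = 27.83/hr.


W = 1/(μ−λ) ⇒ μ − λ = 1/W = 1/0.359 = 2.7855
μ = λ + 1/W = 27.83 + 2.7855 = 30.6155 per hr

Final: 30.6155 /hr


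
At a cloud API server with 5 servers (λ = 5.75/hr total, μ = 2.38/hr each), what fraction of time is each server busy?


ρ = λ/(cμ) = 5.75/(5·2.38) = 5.75/11.90 = 0.4832

Final: 0.4832


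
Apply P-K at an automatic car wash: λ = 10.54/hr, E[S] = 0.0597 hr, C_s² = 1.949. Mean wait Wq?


ρ = λ·E[S] = 10.54·0.0597 = 0.6292
E[S²] = E[S]²(1+C_s²) = 0.0597²·(1+1.949) = 0.010511
Wq = λ·E[S²]/(2(1−ρ)) = 10.54·0.010511/(2·0.3708) = 0.14940 hr

Final: 0.14940 hr


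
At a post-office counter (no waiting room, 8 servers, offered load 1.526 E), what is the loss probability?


B(c,a) = (a^c/c!) / Σ_{k=0}^{c} a^k/k!
a^8/8! = 0.0007293
Σ terms (k=0..8): 1.00000 + 1.52600 + 1.16434 + 0.59226 + 0.22595 + 0.06896 + 0.01754 + 0.003823 + 0.0007293 = 4.599595
B = 0.0007293/4.599595 = 0.0001586

Final: 0.0001586


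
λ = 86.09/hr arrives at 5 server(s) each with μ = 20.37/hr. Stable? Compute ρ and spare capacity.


Total capacity cμ = 5·20.37 = 101.85/hr
ρ = λ/(cμ) = 86.09/101.85 = 0.8453
Stable ⇔ ρ < 1: YES
Spare capacity = cμ − λ = 101.85 − 86.09 = 15.76/hr

Final: ρ = 0.8453; stable; margin = 15.76/hr


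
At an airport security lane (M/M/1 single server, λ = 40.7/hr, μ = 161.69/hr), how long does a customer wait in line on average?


ρ = 40.7/161.69 = 0.2517
Wq = ρ/(μ−λ) = 0.2517/(161.69 − 40.7) = 0.2517/120.99 = 0.002080 hr

Final: 0.002080 hr


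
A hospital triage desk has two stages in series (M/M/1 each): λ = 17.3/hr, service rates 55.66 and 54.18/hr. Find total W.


Each node sees arrival rate λ = 17.3/hr (tandem ⇒ throughput preserved).
W₁ = 1/(μ₁−λ) = 1/(55.66−17.3) = 0.02607 hr
W₂ = 1/(μ₂−λ) = 1/(54.18−17.3) = 0.02711 hr
W_total = W₁ + W₂ = 0.02607 + 0.02711 = 0.05318 hr

Final: 0.05318 hr


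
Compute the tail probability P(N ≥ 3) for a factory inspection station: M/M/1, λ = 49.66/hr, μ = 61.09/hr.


ρ = 49.66/61.09 = 0.8129
P(N ≥ n) = ρ^n = 0.8129^3 = 0.537168

Final: 0.537168


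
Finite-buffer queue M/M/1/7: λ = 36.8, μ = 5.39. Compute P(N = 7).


ρ = λ/μ = 36.8/5.39 = 6.8275
P_K = (1−ρ)ρ^K/(1−ρ^(K+1)) = (-5.8275·691533.740277)/(1 − 4721417.744380)
= -4029884.004102/-4721416.744380 = 0.853533

Final: 0.853533


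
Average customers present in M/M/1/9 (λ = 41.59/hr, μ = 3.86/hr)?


ρ = 41.59/3.86 = 10.7746
L = ρ[1 − (K+1)ρ^K + Kρ^(K+1)] / [(1−ρ)(1−ρ^(K+1))]
Numerator: 10.7746·(1 − 10·1957106869.095515 + 9·21087065980.746754) = 1833973813584.995850
Denominator: (-9.7746)·(-21087065979.746754) = 206117875496.332916
L = 1833973813584.995850/206117875496.332916 = 8.8977

Final: 8.8977


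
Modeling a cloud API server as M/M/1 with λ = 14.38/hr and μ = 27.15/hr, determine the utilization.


ρ = λ/μ = 14.38/27.15 = 0.5297

Final: 0.5297


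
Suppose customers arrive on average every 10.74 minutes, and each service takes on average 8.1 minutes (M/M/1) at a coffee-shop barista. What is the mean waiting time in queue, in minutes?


λ = 60/10.74 = 5.5866 /hr
μ = 60/8.1 = 7.4074 /hr
ρ = λ/μ = 5.5866/7.4074 = 0.7542
Wq = ρ/(μ−λ) = 0.7542/(7.4074−5.5866) = 0.41420 hr
In minutes: 0.41420·60 = 24.852 min

Final: 24.852 min


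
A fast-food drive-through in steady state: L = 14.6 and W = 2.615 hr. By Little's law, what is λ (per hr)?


λ = L/W = 14.6/2.615 = 5.5832 /hr

Final: 5.5832 /hr


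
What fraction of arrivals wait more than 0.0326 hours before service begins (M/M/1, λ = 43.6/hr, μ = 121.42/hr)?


ρ = 43.6/121.42 = 0.3591
P(Wq > t) = ρ·e^{−(μ−λ)t} = 0.3591·e^{−2.5369}
= 0.3591·0.079109 = 0.028407

Final: 0.028407


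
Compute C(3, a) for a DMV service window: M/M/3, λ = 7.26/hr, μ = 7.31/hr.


a = λ/μ = 0.9932; ρ = a/3 = 0.3311
P₀ = 0.366245 (from M/M/c formula)
C(c,a) = [a^c/(c!(1−ρ))]·P₀ = [0.97962/(6·0.6689)]·0.366245
= 0.24407·0.366245 = 0.089390

Final: 0.089390


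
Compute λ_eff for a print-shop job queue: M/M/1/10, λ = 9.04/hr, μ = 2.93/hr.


ρ = 3.0853; P_K = (1−ρ)ρ^10/(1−ρ^11) = 0.675888
λ_eff = λ(1 − P_K) = 9.04·(1 − 0.675888) = 9.04·0.324112 = 2.9300 /hr

Final: 2.9300 /hr


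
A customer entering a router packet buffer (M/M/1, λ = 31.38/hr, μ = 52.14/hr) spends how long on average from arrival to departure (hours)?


W = 1/(μ−λ) = 1/(52.14 − 31.38) = 1/20.76 = 0.04817 hr

Final: 0.04817 hr


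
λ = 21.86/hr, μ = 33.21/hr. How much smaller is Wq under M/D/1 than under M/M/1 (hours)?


ρ = 21.86/33.21 = 0.6582
Wq(M/M/1) = ρ/(μ−λ) = 0.6582/11.35 = 0.05799 hr
Wq(M/D/1) = ρ/(2(μ−λ)) = 0.02900 hr
Savings = 0.05799 − 0.02900 = 0.02900 hr

Final: 0.02900 hr


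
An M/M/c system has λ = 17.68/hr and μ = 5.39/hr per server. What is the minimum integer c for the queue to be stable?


Stability requires cμ > λ ⇔ c > λ/μ.
λ/μ = 17.68/5.39 = 3.2801
Minimum integer c = ⌊3.2801⌋ + 1 = 4
Check: 4·5.39 = 21.56 > 17.68, while 3·5.39 = 16.17 ≤ 17.68

Final: 4 servers


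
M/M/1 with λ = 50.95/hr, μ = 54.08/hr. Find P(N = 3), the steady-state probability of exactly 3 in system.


ρ = 50.95/54.08 = 0.9421
P_n = (1−ρ)·ρ^n = (1 − 0.9421)·0.9421^3 = 0.05788·0.836224 = 0.048398

Final: 0.048398


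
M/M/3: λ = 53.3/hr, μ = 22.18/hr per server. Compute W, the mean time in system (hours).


a = 2.4031; ρ = 0.8010; P₀ = 0.055822
Lq = P₀·a^c·ρ/(c!(1−ρ)²) = 2.61208
Wq = Lq/λ = 2.61208/53.3 = 0.04901 hr
W = Wq + 1/μ = 0.04901 + 0.04509 = 0.09409 hr

Final: 0.09409 hr


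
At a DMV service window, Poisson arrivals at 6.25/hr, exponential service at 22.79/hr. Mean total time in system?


W = 1/(μ−λ) = 1/(22.79 − 6.25) = 1/16.54 = 0.06046 hr

Final: 0.06046 hr


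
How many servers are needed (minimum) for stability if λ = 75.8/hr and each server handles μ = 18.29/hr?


Stability requires cμ > λ ⇔ c > λ/μ.
λ/μ = 75.8/18.29 = 4.1443
Minimum integer c = ⌊4.1443⌋ + 1 = 5
Check: 5·18.29 = 91.45 > 75.8, while 4·18.29 = 73.16 ≤ 75.8

Final: 5 servers


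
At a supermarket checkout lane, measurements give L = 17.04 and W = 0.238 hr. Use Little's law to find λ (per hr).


λ = L/W = 17.04/0.238 = 71.5966 /hr

Final: 71.5966 /hr


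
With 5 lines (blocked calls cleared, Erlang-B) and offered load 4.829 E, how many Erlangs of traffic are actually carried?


B(5,4.829) = 0.270837 (Erlang-B)
Carried load = a(1 − B) = 4.829·(1 − 0.270837) = 4.829·0.729163 = 3.5211 E

Final: 3.5211 Erlangs


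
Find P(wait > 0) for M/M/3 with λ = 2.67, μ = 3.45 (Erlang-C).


a = λ/μ = 0.7739; ρ = a/3 = 0.2580
P₀ = 0.459243 (from M/M/c formula)
C(c,a) = [a^c/(c!(1−ρ))]·P₀ = [0.46353/(6·0.7420)]·0.459243
= 0.10411·0.459243 = 0.047813

Final: 0.047813


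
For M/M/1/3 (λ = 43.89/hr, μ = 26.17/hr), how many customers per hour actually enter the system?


ρ = 1.6771; P_K = (1−ρ)ρ^3/(1−ρ^4) = 0.462154
λ_eff = λ(1 − P_K) = 43.89·(1 − 0.462154) = 43.89·0.537846 = 23.6061 /hr

Final: 23.6061 /hr


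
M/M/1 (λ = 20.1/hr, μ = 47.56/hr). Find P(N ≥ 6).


ρ = 20.1/47.56 = 0.4226
P(N ≥ n) = ρ^n = 0.4226^6 = 0.005698

Final: 0.005698


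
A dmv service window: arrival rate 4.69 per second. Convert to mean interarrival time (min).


Mean interarrival time = 1/λ = 1/4.69 second = 0.21322 second
In minutes: 0.21322 × 0.0166667 = 0.003554 min

Final: 0.003554 min


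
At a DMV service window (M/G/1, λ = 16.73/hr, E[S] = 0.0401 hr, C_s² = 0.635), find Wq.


ρ = λ·E[S] = 16.73·0.0401 = 0.6709
E[S²] = E[S]²(1+C_s²) = 0.0401²·(1+0.635) = 0.002629
Wq = λ·E[S²]/(2(1−ρ)) = 16.73·0.002629/(2·0.3291) = 0.06682 hr

Final: 0.06682 hr


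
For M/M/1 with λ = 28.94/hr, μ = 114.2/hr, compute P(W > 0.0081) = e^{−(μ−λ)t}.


W ~ Exponential(μ−λ) for M/M/1.
μ − λ = 114.2 − 28.94 = 85.2600
P(W > t) = e^{−(μ−λ)t} = e^{−0.6906} = 0.501272

Final: 0.501272


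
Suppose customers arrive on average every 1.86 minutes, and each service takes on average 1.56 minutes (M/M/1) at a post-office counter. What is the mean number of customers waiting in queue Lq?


λ = 60/1.86 = 32.2581 /hr
μ = 60/1.56 = 38.4615 /hr
ρ = λ/μ = 32.2581/38.4615 = 0.8387
Lq = ρ²/(1−ρ) = 0.7034/0.1613 = 4.3613

Final: 4.3613


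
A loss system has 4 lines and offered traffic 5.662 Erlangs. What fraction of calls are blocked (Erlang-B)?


B(c,a) = (a^c/c!) / Σ_{k=0}^{c} a^k/k!
a^4/4! = 42.822125
Σ terms (k=0..4): 1.00000 + 5.66200 + 16.02912 + 30.25230 + 42.82213 = 95.765544
B = 42.822125/95.765544 = 0.447156

Final: 0.447156


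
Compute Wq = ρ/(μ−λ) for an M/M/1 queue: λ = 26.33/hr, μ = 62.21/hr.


ρ = 26.33/62.21 = 0.4232
Wq = ρ/(μ−λ) = 0.4232/(62.21 − 26.33) = 0.4232/35.88 = 0.01180 hr

Final: 0.01180 hr


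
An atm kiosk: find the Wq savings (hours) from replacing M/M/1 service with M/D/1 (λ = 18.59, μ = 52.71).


ρ = 18.59/52.71 = 0.3527
Wq(M/M/1) = ρ/(μ−λ) = 0.3527/34.12 = 0.01034 hr
Wq(M/D/1) = ρ/(2(μ−λ)) = 0.005168 hr
Savings = 0.01034 − 0.005168 = 0.005168 hr

Final: 0.005168 hr


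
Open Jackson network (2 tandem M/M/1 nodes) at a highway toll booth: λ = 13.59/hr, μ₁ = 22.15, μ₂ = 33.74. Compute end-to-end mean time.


Each node sees arrival rate λ = 13.59/hr (tandem ⇒ throughput preserved).
W₁ = 1/(μ₁−λ) = 1/(22.15−13.59) = 0.11682 hr
W₂ = 1/(μ₂−λ) = 1/(33.74−13.59) = 0.04963 hr
W_total = W₁ + W₂ = 0.11682 + 0.04963 = 0.16645 hr

Final: 0.16645 hr


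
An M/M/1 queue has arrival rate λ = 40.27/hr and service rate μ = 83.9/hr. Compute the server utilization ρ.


ρ = λ/μ = 40.27/83.9 = 0.4800

Final: 0.4800


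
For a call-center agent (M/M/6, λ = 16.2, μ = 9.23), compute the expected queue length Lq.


a = λ/μ = 1.7551; ρ = a/6 = 0.2925
P₀ = 0.172767
Lq = P₀·a^c·ρ / (c!·(1−ρ)²) = 0.172767·29.23344·0.2925/(720·0.50052)
= 0.004100

Final: 0.004100


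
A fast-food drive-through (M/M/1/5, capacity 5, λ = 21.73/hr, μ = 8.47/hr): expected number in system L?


ρ = 21.73/8.47 = 2.5655
L = ρ[1 − (K+1)ρ^K + Kρ^(K+1)] / [(1−ρ)(1−ρ^(K+1))]
Numerator: 2.5655·(1 − 6·111.142863 + 5·285.139836) = 1949.393947
Denominator: (-1.5655)·(-284.139836) = 444.828126
L = 1949.393947/444.828126 = 4.3824

Final: 4.3824


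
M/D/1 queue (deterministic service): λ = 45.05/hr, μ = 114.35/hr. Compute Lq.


ρ = 45.05/114.35 = 0.3940
M/D/1: Lq = ρ²/(2(1−ρ)) = 0.1552/(2·0.6060) = 0.12805

Final: 0.12805


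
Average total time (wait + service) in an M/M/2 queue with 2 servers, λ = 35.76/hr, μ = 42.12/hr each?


a = 0.8490; ρ = 0.4245; P₀ = 0.404000
Lq = P₀·a^c·ρ/(c!(1−ρ)²) = 0.18662
Wq = Lq/λ = 0.18662/35.76 = 0.005219 hr
W = Wq + 1/μ = 0.005219 + 0.02374 = 0.02896 hr

Final: 0.02896 hr


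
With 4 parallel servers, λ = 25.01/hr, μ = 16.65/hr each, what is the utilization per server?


ρ = λ/(cμ) = 25.01/(4·16.65) = 25.01/66.60 = 0.3755

Final: 0.3755


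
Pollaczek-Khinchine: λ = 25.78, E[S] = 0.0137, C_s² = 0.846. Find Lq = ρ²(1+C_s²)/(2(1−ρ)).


ρ = λ·E[S] = 25.78·0.0137 = 0.3532
Lq = ρ²(1+C_s²)/(2(1−ρ)) = 0.1247·(1+0.846)/(2·0.6468)
= 0.1247·1.8460/1.2936 = 0.17800

Final: 0.17800


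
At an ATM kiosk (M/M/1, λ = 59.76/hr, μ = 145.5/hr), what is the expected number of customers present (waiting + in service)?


ρ = λ/μ = 59.76/145.5 = 0.4107
L = ρ/(1−ρ) = 0.4107/(1 − 0.4107) = 0.4107/0.5893 = 0.6970

Final: 0.6970


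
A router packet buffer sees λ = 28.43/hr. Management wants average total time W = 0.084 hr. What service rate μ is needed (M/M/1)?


W = 1/(μ−λ) ⇒ μ − λ = 1/W = 1/0.084 = 11.9048
μ = λ + 1/W = 28.43 + 11.9048 = 40.3348 per hr

Final: 40.3348 /hr


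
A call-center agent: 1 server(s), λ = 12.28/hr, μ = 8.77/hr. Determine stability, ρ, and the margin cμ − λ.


Total capacity cμ = 1·8.77 = 8.77/hr
ρ = λ/(cμ) = 12.28/8.77 = 1.4002
Stable ⇔ ρ < 1: NO
Spare capacity = cμ − λ = 8.77 − 12.28 = -3.51/hr

Final: ρ = 1.4002; unstable; margin = -3.51/hr


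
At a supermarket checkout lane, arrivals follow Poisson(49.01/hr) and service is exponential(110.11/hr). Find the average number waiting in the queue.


ρ = 49.01/110.11 = 0.4451
Lq = ρ²/(1−ρ) = 0.1981/0.5549 = 0.3570

Final: 0.3570


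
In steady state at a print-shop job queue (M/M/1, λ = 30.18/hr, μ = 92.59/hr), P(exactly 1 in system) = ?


ρ = 30.18/92.59 = 0.3260
P_n = (1−ρ)·ρ^n = (1 − 0.3260)·0.3260^1 = 0.6740·0.325953 = 0.219708

Final: 0.219708


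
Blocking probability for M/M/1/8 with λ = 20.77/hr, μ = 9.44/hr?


ρ = λ/μ = 20.77/9.44 = 2.2002
P_K = (1−ρ)ρ^K/(1−ρ^(K+1)) = (-1.2002·549.181650)/(1 − 1208.315983)
= -659.134333/-1207.315983 = 0.545950

Final: 0.545950


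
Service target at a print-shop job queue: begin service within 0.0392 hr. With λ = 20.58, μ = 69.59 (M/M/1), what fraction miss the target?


ρ = 20.58/69.59 = 0.2957
P(Wq > t) = ρ·e^{−(μ−λ)t} = 0.2957·e^{−1.9212}
= 0.2957·0.146432 = 0.043305

Final: 0.043305


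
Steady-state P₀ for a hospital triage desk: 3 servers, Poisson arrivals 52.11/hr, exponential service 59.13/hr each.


a = λ/μ = 52.11/59.13 = 0.8813; ρ = a/c = 0.2938
Σ_{k=0}^{2} a^k/k! (terms k=0..2) = 1.00000 + 0.88128 + 0.38833 = 2.26960
Tail: a^3/(3!(1−ρ)) = 0.68445/(6·0.7062) = 0.16152
P₀ = 1/(2.26960 + 0.16152) = 1/2.43113 = 0.411332

Final: 0.411332


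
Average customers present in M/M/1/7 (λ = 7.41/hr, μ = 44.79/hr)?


ρ = 7.41/44.79 = 0.1654
L = ρ[1 − (K+1)ρ^K + Kρ^(K+1)] / [(1−ρ)(1−ρ^(K+1))]
Numerator: 0.1654·(1 − 8·0.000003392 + 7·0.0000005612) = 0.165435
Denominator: (0.8346)·(0.999999) = 0.834561
L = 0.165435/0.834561 = 0.1982

Final: 0.1982


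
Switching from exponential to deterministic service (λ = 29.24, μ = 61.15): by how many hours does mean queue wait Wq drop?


ρ = 29.24/61.15 = 0.4782
Wq(M/M/1) = ρ/(μ−λ) = 0.4782/31.91 = 0.01498 hr
Wq(M/D/1) = ρ/(2(μ−λ)) = 0.007492 hr
Savings = 0.01498 − 0.007492 = 0.007492 hr

Final: 0.007492 hr


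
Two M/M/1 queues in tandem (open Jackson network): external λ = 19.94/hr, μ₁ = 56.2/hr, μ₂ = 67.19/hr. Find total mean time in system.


Each node sees arrival rate λ = 19.94/hr (tandem ⇒ throughput preserved).
W₁ = 1/(μ₁−λ) = 1/(56.2−19.94) = 0.02758 hr
W₂ = 1/(μ₂−λ) = 1/(67.19−19.94) = 0.02116 hr
W_total = W₁ + W₂ = 0.02758 + 0.02116 = 0.04874 hr

Final: 0.04874 hr


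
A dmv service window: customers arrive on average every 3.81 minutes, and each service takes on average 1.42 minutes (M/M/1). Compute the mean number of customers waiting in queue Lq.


λ = 60/3.81 = 15.7480 /hr
μ = 60/1.42 = 42.2535 /hr
ρ = λ/μ = 15.7480/42.2535 = 0.3727
Lq = ρ²/(1−ρ) = 0.1389/0.6273 = 0.2214

Final: 0.2214


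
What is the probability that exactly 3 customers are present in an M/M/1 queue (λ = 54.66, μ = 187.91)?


ρ = 54.66/187.91 = 0.2909
P_n = (1−ρ)·ρ^n = (1 − 0.2909)·0.2909^3 = 0.7091·0.024613 = 0.017453

Final: 0.017453


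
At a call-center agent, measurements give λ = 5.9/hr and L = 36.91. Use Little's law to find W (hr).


W = L/λ = 36.91/5.9 = 6.2559 hr

Final: 6.2559 hr


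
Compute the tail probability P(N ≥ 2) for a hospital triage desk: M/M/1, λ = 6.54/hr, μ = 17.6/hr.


ρ = 6.54/17.6 = 0.3716
P(N ≥ n) = ρ^n = 0.3716^2 = 0.138080

Final: 0.138080


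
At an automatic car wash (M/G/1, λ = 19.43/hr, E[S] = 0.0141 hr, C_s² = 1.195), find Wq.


ρ = λ·E[S] = 19.43·0.0141 = 0.2740
E[S²] = E[S]²(1+C_s²) = 0.0141²·(1+1.195) = 0.0004364
Wq = λ·E[S²]/(2(1−ρ)) = 19.43·0.0004364/(2·0.7260) = 0.005839 hr

Final: 0.005839 hr


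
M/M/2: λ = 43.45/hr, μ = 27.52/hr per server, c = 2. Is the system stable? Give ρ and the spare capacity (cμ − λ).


Total capacity cμ = 2·27.52 = 55.04/hr
ρ = λ/(cμ) = 43.45/55.04 = 0.7894
Stable ⇔ ρ < 1: YES
Spare capacity = cμ − λ = 55.04 − 43.45 = 11.59/hr

Final: ρ = 0.7894; stable; margin = 11.59/hr


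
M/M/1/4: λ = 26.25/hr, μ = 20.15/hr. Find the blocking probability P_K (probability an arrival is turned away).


ρ = λ/μ = 26.25/20.15 = 1.3027
P_K = (1−ρ)ρ^K/(1−ρ^(K+1)) = (-0.3027·2.880163)/(1 − 3.752073)
= -0.871910/-2.752073 = 0.316819

Final: 0.316819


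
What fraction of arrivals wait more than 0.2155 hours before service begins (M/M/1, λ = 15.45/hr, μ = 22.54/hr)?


ρ = 15.45/22.54 = 0.6854
P(Wq > t) = ρ·e^{−(μ−λ)t} = 0.6854·e^{−1.5279}
= 0.6854·0.216992 = 0.148737

Final: 0.148737


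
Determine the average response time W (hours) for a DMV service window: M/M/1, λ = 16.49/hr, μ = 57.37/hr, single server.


W = 1/(μ−λ) = 1/(57.37 − 16.49) = 1/40.88 = 0.02446 hr

Final: 0.02446 hr


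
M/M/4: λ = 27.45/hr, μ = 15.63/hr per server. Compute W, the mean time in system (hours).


a = 1.7562; ρ = 0.4391; P₀ = 0.169265
Lq = P₀·a^c·ρ/(c!(1−ρ)²) = 0.09362
Wq = Lq/λ = 0.09362/27.45 = 0.003411 hr
W = Wq + 1/μ = 0.003411 + 0.06398 = 0.06739 hr

Final: 0.06739 hr


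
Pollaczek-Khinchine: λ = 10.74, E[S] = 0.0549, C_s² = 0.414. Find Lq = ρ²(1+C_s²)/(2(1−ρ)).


ρ = λ·E[S] = 10.74·0.0549 = 0.5896
Lq = ρ²(1+C_s²)/(2(1−ρ)) = 0.3477·(1+0.414)/(2·0.4104)
= 0.3477·1.4140/0.8207 = 0.59895

Final: 0.59895


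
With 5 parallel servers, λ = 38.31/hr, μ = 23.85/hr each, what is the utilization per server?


ρ = λ/(cμ) = 38.31/(5·23.85) = 38.31/119.25 = 0.3213

Final: 0.3213


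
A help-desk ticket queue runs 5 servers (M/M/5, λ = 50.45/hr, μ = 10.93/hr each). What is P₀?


a = λ/μ = 50.45/10.93 = 4.6157; ρ = a/c = 0.9231
Σ_{k=0}^{4} a^k/k! (terms k=0..4) = 1.00000 + 4.61574 + 10.65251 + 16.38973 + 18.91267 = 51.57065
Tail: a^5/(5!(1−ρ)) = 2095.10138/(120·0.07685) = 227.17716
P₀ = 1/(51.57065 + 227.17716) = 1/278.74781 = 0.003587

Final: 0.003587


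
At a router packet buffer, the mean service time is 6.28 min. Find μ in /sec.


μ = 1/(service time) in consistent units.
1 second = 0.0166667 min, so μ = 0.0166667/6.28 = 0.002654 per second

Final: 0.002654 /sec


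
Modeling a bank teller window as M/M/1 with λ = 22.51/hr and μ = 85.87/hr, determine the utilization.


ρ = λ/μ = 22.51/85.87 = 0.2621

Final: 0.2621


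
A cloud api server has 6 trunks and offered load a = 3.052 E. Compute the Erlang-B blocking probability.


B(c,a) = (a^c/c!) / Σ_{k=0}^{c} a^k/k!
a^6/6! = 1.122470
Σ terms (k=0..6): 1.00000 + 3.05200 + 4.65735 + 4.73808 + 3.61515 + 2.20669 + 1.12247 = 20.391746
B = 1.122470/20.391746 = 0.055045

Final: 0.055045


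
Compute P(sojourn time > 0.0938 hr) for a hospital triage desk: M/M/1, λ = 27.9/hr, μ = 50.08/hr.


W ~ Exponential(μ−λ) for M/M/1.
μ − λ = 50.08 − 27.9 = 22.1800
P(W > t) = e^{−(μ−λ)t} = e^{−2.0805} = 0.124870

Final: 0.124870


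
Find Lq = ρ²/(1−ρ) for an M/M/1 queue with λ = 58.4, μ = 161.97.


ρ = 58.4/161.97 = 0.3606
Lq = ρ²/(1−ρ) = 0.1300/0.6394 = 0.2033

Final: 0.2033


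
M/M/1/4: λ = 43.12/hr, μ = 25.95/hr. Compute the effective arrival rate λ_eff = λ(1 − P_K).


ρ = 1.6617; P_K = (1−ρ)ρ^4/(1−ρ^5) = 0.432318
λ_eff = λ(1 − P_K) = 43.12·(1 − 0.432318) = 43.12·0.567682 = 24.4784 /hr

Final: 24.4784 /hr


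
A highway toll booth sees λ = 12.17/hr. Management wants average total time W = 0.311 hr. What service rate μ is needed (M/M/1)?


W = 1/(μ−λ) ⇒ μ − λ = 1/W = 1/0.311 = 3.2154
μ = λ + 1/W = 12.17 + 3.2154 = 15.3854 per hr

Final: 15.3854 /hr


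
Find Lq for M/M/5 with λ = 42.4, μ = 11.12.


a = λ/μ = 3.8129; ρ = a/5 = 0.7626
P₀ = 0.017118
Lq = P₀·a^c·ρ / (c!·(1−ρ)²) = 0.017118·805.94489·0.7626/(120·0.05636)
= 1.55550

Final: 1.55550


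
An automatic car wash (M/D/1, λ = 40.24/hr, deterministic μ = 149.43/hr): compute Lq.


ρ = 40.24/149.43 = 0.2693
M/D/1: Lq = ρ²/(2(1−ρ)) = 0.07252/(2·0.7307) = 0.04962

Final: 0.04962


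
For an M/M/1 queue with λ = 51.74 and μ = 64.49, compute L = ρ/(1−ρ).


ρ = λ/μ = 51.74/64.49 = 0.8023
L = ρ/(1−ρ) = 0.8023/(1 − 0.8023) = 0.8023/0.1977 = 4.0580

Final: 4.0580


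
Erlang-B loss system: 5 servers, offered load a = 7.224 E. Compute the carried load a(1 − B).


B(5,7.224) = 0.437695 (Erlang-B)
Carried load = a(1 − B) = 7.224·(1 − 0.437695) = 7.224·0.562305 = 4.0621 E

Final: 4.0621 Erlangs


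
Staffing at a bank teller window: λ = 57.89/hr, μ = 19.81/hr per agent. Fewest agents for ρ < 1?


Stability requires cμ > λ ⇔ c > λ/μ.
λ/μ = 57.89/19.81 = 2.9223
Minimum integer c = ⌊2.9223⌋ + 1 = 3
Check: 3·19.81 = 59.43 > 57.89, while 2·19.81 = 39.62 ≤ 57.89

Final: 3 servers


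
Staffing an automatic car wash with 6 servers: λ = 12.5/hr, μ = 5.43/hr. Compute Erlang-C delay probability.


a = λ/μ = 2.3020; ρ = a/6 = 0.3837
P₀ = 0.099710 (from M/M/c formula)
C(c,a) = [a^c/(c!(1−ρ))]·P₀ = [148.81993/(720·0.6163)]·0.099710
= 0.33536·0.099710 = 0.033439

Final: 0.033439


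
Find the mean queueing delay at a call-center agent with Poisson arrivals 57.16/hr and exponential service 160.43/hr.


ρ = 57.16/160.43 = 0.3563
Wq = ρ/(μ−λ) = 0.3563/(160.43 − 57.16) = 0.3563/103.27 = 0.003450 hr

Final: 0.003450 hr


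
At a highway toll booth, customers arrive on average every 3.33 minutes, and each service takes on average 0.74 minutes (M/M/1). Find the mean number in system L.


λ = 60/3.33 = 18.0180 /hr
μ = 60/0.74 = 81.0811 /hr
ρ = λ/μ = 18.0180/81.0811 = 0.2222
L = ρ/(1−ρ) = 0.2222/0.7778 = 0.2857

Final: 0.2857


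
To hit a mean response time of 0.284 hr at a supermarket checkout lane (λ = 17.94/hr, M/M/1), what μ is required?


W = 1/(μ−λ) ⇒ μ − λ = 1/W = 1/0.284 = 3.5211
μ = λ + 1/W = 17.94 + 3.5211 = 21.4611 per hr

Final: 21.4611 /hr


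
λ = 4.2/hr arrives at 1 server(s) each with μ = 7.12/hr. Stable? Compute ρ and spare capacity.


Total capacity cμ = 1·7.12 = 7.12/hr
ρ = λ/(cμ) = 4.2/7.12 = 0.5899
Stable ⇔ ρ < 1: YES
Spare capacity = cμ − λ = 7.12 − 4.2 = 2.92/hr

Final: ρ = 0.5899; stable; margin = 2.92/hr


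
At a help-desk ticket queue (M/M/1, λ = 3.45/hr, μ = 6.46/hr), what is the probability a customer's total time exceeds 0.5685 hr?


W ~ Exponential(μ−λ) for M/M/1.
μ − λ = 6.46 − 3.45 = 3.0100
P(W > t) = e^{−(μ−λ)t} = e^{−1.7112} = 0.180652

Final: 0.180652


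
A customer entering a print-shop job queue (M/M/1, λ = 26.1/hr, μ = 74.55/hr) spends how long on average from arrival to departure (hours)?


W = 1/(μ−λ) = 1/(74.55 − 26.1) = 1/48.45 = 0.02064 hr

Final: 0.02064 hr


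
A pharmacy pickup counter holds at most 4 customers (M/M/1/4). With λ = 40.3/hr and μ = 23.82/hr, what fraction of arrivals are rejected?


ρ = λ/μ = 40.3/23.82 = 1.6919
P_K = (1−ρ)ρ^K/(1−ρ^(K+1)) = (-0.6919·8.193192)/(1 − 13.861698)
= -5.668506/-12.861698 = 0.440728

Final: 0.440728


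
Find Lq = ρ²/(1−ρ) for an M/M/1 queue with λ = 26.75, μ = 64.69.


ρ = 26.75/64.69 = 0.4135
Lq = ρ²/(1−ρ) = 0.1710/0.5865 = 0.2916

Final: 0.2916


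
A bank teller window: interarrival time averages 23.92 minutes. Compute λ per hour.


λ = 1/(interarrival time) in consistent units.
1 hour = 60 min, so λ = 60/23.92 = 2.5084 per hour

Final: 2.5084 /hr


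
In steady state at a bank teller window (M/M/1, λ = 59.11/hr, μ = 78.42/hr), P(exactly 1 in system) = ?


ρ = 59.11/78.42 = 0.7538
P_n = (1−ρ)·ρ^n = (1 − 0.7538)·0.7538^1 = 0.2462·0.753762 = 0.185605

Final: 0.185605


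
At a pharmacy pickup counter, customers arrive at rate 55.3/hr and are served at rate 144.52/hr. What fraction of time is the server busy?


ρ = λ/μ = 55.3/144.52 = 0.3826

Final: 0.3826


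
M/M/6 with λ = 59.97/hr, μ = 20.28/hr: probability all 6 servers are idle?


a = λ/μ = 59.97/20.28 = 2.9571; ρ = a/c = 0.4929
Σ_{k=0}^{5} a^k/k! (terms k=0..5) = 1.00000 + 2.95710 + 4.37222 + 4.30970 + 3.18605 + 1.88430 = 17.70937
Tail: a^6/(6!(1−ρ)) = 668.64652/(720·0.5071) = 1.83117
P₀ = 1/(17.70937 + 1.83117) = 1/19.54054 = 0.051176

Final: 0.051176


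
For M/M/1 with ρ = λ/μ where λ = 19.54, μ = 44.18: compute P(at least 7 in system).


ρ = 19.54/44.18 = 0.4423
P(N ≥ n) = ρ^n = 0.4423^7 = 0.003310

Final: 0.003310
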